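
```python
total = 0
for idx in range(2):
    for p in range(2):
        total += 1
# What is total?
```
Trace:
  total=0
  total=1, idx=0, p=0
  total=2, idx=0, p=1
  total=3, idx=1, p=0
  total=4, idx=1, p=1

Final answer: 4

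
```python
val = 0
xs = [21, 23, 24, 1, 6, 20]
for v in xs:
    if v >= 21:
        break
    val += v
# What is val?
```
Trace:
  val=0
  val=0, v=21

Final answer: 0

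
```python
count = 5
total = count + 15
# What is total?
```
Trace:
  count=5
  count=5, total=20

Final answer: 20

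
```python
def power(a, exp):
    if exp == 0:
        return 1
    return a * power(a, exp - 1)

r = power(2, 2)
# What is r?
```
Call trace:
power(a=2, exp=2)
  power(a=2, exp=1)
    power(a=2, exp=0)
    -> return 1
  -> return 2
-> return 4

Final answer: 4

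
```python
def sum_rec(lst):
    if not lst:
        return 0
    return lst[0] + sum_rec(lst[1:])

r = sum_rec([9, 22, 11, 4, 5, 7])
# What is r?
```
Call trace:
sum_rec(lst=[9, 22, 11, 4, 5, 7])
  sum_rec(lst=[22, 11, 4, 5, 7])
    sum_rec(lst=[11, 4, 5, 7])
      sum_rec(lst=[4, 5, 7])
        sum_rec(lst=[5, 7])
          sum_rec(lst=[7])
            sum_rec(lst=[])
            -> return 0
          -> return 7
        -> return 12
      -> return 16
    -> return 27
  -> return 49
-> return 58

Final answer: 58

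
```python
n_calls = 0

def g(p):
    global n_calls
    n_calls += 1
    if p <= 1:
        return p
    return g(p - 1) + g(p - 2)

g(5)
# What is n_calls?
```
Call trace (a repeated sub-call is expanded the first time; later identical calls just restate its return value):
g(p=5)
  g(p=4)
    g(p=3)
      g(p=2)
        g(p=1)
        -> return 1
        g(p=0)
        -> return 0
      -> return 1
      g(p=1)
      -> return 1
    -> return 2
    g(p=2) -> return 1  (same call as traced above)
  -> return 3
  g(p=3) -> return 2  (same call as traced above)
-> return 5

n_calls is incremented once per call, so count the calls in each subtree. Let C(p) = number of calls made by g(p).
C(0) = C(1) = 1 (base case, no recursion); C(p) = 1 + C(p - 1) + C(p - 2) otherwise.
C(2) = 1 + C(1) + C(0) = 1 + 1 + 1 = 3
C(3) = 1 + C(2) + C(1) = 1 + 3 + 1 = 5
C(4) = 1 + C(3) + C(2) = 1 + 5 + 3 = 9
C(5) = 1 + C(4) + C(3) = 1 + 9 + 5 = 15
n_calls = C(5) = 15

Final answer: 15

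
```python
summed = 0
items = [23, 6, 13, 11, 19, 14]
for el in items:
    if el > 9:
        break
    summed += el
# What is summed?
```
Trace:
  summed=0
  summed=0, el=23

Final answer: 0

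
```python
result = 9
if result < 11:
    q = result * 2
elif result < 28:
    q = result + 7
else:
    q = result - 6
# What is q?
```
Trace:
  result=9
  result=9, q=18

Final answer: 18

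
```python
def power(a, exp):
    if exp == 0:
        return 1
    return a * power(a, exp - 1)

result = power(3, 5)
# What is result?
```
Call trace:
power(a=3, exp=5)
  power(a=3, exp=4)
    power(a=3, exp=3)
      power(a=3, exp=2)
        power(a=3, exp=1)
          power(a=3, exp=0)
          -> return 1
        -> return 3
      -> return 9
    -> return 27
  -> return 81
-> return 243

Final answer: 243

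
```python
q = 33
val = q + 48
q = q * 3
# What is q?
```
Trace:
  q=33
  q=33, val=81
  q=99, val=81

Final answer: 99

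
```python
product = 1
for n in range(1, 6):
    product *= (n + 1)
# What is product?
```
Trace:
  product=1
  product=2, n=1
  product=6, n=2
  product=24, n=3
  product=120, n=4
  product=720, n=5

Final answer: 720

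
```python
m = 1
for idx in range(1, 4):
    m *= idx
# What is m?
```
Trace:
  m=1
  m=1, idx=1
  m=2, idx=2
  m=6, idx=3

Final answer: 6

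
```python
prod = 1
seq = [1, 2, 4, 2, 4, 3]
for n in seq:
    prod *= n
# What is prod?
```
Trace:
  prod=1
  prod=1, n=1
  prod=2, n=2
  prod=8, n=4
  prod=16, n=2
  prod=64, n=4
  prod=192, n=3

Final answer: 192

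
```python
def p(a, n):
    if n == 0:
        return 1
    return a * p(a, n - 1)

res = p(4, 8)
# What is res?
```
Call trace:
p(a=4, n=8)
  p(a=4, n=7)
    p(a=4, n=6)
      p(a=4, n=5)
        p(a=4, n=4)
          p(a=4, n=3)
            p(a=4, n=2)
              p(a=4, n=1)
                p(a=4, n=0)
                -> return 1
              -> return 4
            -> return 16
          -> return 64
        -> return 256
      -> return 1024
    -> return 4096
  -> return 16384
-> return 65536

Final answer: 65536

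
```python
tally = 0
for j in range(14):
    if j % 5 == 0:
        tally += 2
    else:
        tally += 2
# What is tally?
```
Trace:
  tally=0
  tally=2, j=0
  tally=4, j=1
  tally=6, j=2
  tally=8, j=3
  tally=10, j=4
  tally=12, j=5
  tally=14, j=6
  tally=16, j=7
  tally=18, j=8
  tally=20, j=9
  tally=22, j=10
  tally=24, j=11
  tally=26, j=12
  tally=28, j=13

Final answer: 28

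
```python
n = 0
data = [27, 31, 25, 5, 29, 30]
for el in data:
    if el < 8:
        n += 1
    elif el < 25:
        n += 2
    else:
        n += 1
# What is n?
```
Trace:
  n=0
  n=1, el=27
  n=2, el=31
  n=3, el=25
  n=4, el=5
  n=5, el=29
  n=6, el=30

Final answer: 6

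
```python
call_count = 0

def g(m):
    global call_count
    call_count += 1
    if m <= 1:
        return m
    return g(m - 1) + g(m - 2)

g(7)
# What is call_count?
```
Call trace (a repeated sub-call is expanded the first time; later identical calls just restate its return value):
g(m=7)
  g(m=6)
    g(m=5)
      g(m=4)
        g(m=3)
          g(m=2)
            g(m=1)
            -> return 1
            g(m=0)
            -> return 0
          -> return 1
          g(m=1)
          -> return 1
        -> return 2
        g(m=2) -> return 1  (same call as traced above)
      -> return 3
      g(m=3) -> return 2  (same call as traced above)
    -> return 5
    g(m=4) -> return 3  (same call as traced above)
  -> return 8
  g(m=5) -> return 5  (same call as traced above)
-> return 13

call_count is incremented once per call, so count the calls in each subtree. Let C(m) = number of calls made by g(m).
C(0) = C(1) = 1 (base case, no recursion); C(m) = 1 + C(m - 1) + C(m - 2) otherwise.
C(2) = 1 + C(1) + C(0) = 1 + 1 + 1 = 3
C(3) = 1 + C(2) + C(1) = 1 + 3 + 1 = 5
C(4) = 1 + C(3) + C(2) = 1 + 5 + 3 = 9
C(5) = 1 + C(4) + C(3) = 1 + 9 + 5 = 15
C(6) = 1 + C(5) + C(4) = 1 + 15 + 9 = 25
C(7) = 1 + C(6) + C(5) = 1 + 25 + 15 = 41
call_count = C(7) = 41

Final answer: 41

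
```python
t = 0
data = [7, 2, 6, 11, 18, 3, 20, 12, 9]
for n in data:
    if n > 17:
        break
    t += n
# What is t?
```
Trace:
  t=0
  t=7, n=7
  t=9, n=2
  t=15, n=6
  t=26, n=11
  t=26, n=18

Final answer: 26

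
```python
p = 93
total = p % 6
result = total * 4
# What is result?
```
Trace:
  p=93
  p=93, total=3
  p=93, total=3, result=12

Final answer: 12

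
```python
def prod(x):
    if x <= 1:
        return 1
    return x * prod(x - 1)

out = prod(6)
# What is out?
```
Call trace:
prod(x=6)
  prod(x=5)
    prod(x=4)
      prod(x=3)
        prod(x=2)
          prod(x=1)
          -> return 1
        -> return 2
      -> return 6
    -> return 24
  -> return 120
-> return 720

Final answer: 720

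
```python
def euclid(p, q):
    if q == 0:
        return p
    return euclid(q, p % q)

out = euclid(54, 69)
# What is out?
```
Call trace:
euclid(p=54, q=69)
  euclid(p=69, q=54)
    euclid(p=54, q=15)
      euclid(p=15, q=9)
        euclid(p=9, q=6)
          euclid(p=6, q=3)
            euclid(p=3, q=0)
            -> return 3
          -> return 3
        -> return 3
      -> return 3
    -> return 3
  -> return 3
-> return 3

Final answer: 3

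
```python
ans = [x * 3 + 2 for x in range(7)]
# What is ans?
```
Trace:
  x=0
  x=1
  x=2
  x=3
  x=4
  x=5
  x=6
  ans=[2, 5, 8, 11, 14, 17, 20]

Final answer: [2, 5, 8, 11, 14, 17, 20]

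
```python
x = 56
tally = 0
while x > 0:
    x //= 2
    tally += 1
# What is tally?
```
Trace:
  x=56
  x=56, tally=0
  x=28, tally=1
  x=14, tally=2
  x=7, tally=3
  x=3, tally=4
  x=1, tally=5
  x=0, tally=6

Final answer: 6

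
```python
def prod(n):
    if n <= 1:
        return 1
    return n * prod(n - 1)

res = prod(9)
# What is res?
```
Call trace:
prod(n=9)
  prod(n=8)
    prod(n=7)
      prod(n=6)
        prod(n=5)
          prod(n=4)
            prod(n=3)
              prod(n=2)
                prod(n=1)
                -> return 1
              -> return 2
            -> return 6
          -> return 24
        -> return 120
      -> return 720
    -> return 5040
  -> return 40320
-> return 362880

Final answer: 362880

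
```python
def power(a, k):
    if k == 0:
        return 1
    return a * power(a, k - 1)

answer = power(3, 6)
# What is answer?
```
Call trace:
power(a=3, k=6)
  power(a=3, k=5)
    power(a=3, k=4)
      power(a=3, k=3)
        power(a=3, k=2)
          power(a=3, k=1)
            power(a=3, k=0)
            -> return 1
          -> return 3
        -> return 9
      -> return 27
    -> return 81
  -> return 243
-> return 729

Final answer: 729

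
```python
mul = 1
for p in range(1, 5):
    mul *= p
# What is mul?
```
Trace:
  mul=1
  mul=1, p=1
  mul=2, p=2
  mul=6, p=3
  mul=24, p=4

Final answer: 24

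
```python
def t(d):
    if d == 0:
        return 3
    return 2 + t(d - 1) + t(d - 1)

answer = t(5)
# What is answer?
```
Call trace (a repeated sub-call is expanded the first time; later identical calls just restate its return value):
t(d=5)
  t(d=4)
    t(d=3)
      t(d=2)
        t(d=1)
          t(d=0)
          -> return 3
          t(d=0)
          -> return 3
        -> return 8
        t(d=1) -> return 8  (same call as traced above)
      -> return 18
      t(d=2) -> return 18  (same call as traced above)
    -> return 38
    t(d=3) -> return 38  (same call as traced above)
  -> return 78
  t(d=4) -> return 78  (same call as traced above)
-> return 158

Final answer: 158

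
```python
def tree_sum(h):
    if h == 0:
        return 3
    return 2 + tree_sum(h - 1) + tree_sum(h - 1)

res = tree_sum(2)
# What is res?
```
Call trace (a repeated sub-call is expanded the first time; later identical calls just restate its return value):
tree_sum(h=2)
  tree_sum(h=1)
    tree_sum(h=0)
    -> return 3
    tree_sum(h=0)
    -> return 3
  -> return 8
  tree_sum(h=1) -> return 8  (same call as traced above)
-> return 18

Final answer: 18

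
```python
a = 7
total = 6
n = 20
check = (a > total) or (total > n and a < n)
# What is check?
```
Trace:
  a=7
  a=7, total=6
  a=7, total=6, n=20
  a=7, total=6, n=20, check=True

Final answer: True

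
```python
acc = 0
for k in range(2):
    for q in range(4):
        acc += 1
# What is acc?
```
Trace:
  acc=0
  acc=1, k=0, q=0
  acc=2, k=0, q=1
  acc=3, k=0, q=2
  acc=4, k=0, q=3
  acc=5, k=1, q=0
  acc=6, k=1, q=1
  acc=7, k=1, q=2
  acc=8, k=1, q=3

Final answer: 8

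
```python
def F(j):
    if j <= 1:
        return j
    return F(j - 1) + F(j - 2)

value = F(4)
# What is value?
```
Call trace (a repeated sub-call is expanded the first time; later identical calls just restate its return value):
F(j=4)
  F(j=3)
    F(j=2)
      F(j=1)
      -> return 1
      F(j=0)
      -> return 0
    -> return 1
    F(j=1)
    -> return 1
  -> return 2
  F(j=2) -> return 1  (same call as traced above)
-> return 3

Final answer: 3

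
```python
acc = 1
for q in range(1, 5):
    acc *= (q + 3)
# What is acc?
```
Trace:
  acc=1
  acc=4, q=1
  acc=20, q=2
  acc=120, q=3
  acc=840, q=4

Final answer: 840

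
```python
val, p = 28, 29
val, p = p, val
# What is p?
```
Trace:
  val=28, p=29
  val=29, p=28

Final answer: 28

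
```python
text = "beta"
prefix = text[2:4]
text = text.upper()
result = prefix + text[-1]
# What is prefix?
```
Trace:
  text='beta'
  text='beta', prefix='ta'
  text='BETA', prefix='ta'
  text='BETA', prefix='ta', result='taA'

Final answer: 'ta'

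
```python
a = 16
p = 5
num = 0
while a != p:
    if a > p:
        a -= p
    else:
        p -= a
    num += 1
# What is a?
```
Trace:
  a=16
  a=16, p=5
  a=16, p=5, num=0
  a=11, p=5, num=1
  a=6, p=5, num=2
  a=1, p=5, num=3
  a=1, p=4, num=4
  a=1, p=3, num=5
  a=1, p=2, num=6
  a=1, p=1, num=7

Final answer: 1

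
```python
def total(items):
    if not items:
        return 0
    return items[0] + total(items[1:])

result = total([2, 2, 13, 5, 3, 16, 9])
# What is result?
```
Call trace:
total(items=[2, 2, 13, 5, 3, 16, 9])
  total(items=[2, 13, 5, 3, 16, 9])
    total(items=[13, 5, 3, 16, 9])
      total(items=[5, 3, 16, 9])
        total(items=[3, 16, 9])
          total(items=[16, 9])
            total(items=[9])
              total(items=[])
              -> return 0
            -> return 9
          -> return 25
        -> return 28
      -> return 33
    -> return 46
  -> return 48
-> return 50

Final answer: 50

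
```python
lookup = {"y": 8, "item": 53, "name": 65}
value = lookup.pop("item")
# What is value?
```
Trace:
  lookup={'y': 8, 'item': 53, 'name': 65}
  lookup={'y': 8, 'name': 65}, value=53

Final answer: 53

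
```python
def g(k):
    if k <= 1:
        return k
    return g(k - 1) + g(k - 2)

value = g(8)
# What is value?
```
Call trace (a repeated sub-call is expanded the first time; later identical calls just restate its return value):
g(k=8)
  g(k=7)
    g(k=6)
      g(k=5)
        g(k=4)
          g(k=3)
            g(k=2)
              g(k=1)
              -> return 1
              g(k=0)
              -> return 0
            -> return 1
            g(k=1)
            -> return 1
          -> return 2
          g(k=2) -> return 1  (same call as traced above)
        -> return 3
        g(k=3) -> return 2  (same call as traced above)
      -> return 5
      g(k=4) -> return 3  (same call as traced above)
    -> return 8
    g(k=5) -> return 5  (same call as traced above)
  -> return 13
  g(k=6) -> return 8  (same call as traced above)
-> return 21

Final answer: 21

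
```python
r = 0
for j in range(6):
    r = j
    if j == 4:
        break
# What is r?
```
Trace:
  r=0
  r=0, j=0
  r=1, j=1
  r=2, j=2
  r=3, j=3
  r=4, j=4

Final answer: 4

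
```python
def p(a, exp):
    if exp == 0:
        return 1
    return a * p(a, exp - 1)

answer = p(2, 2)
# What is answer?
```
Call trace:
p(a=2, exp=2)
  p(a=2, exp=1)
    p(a=2, exp=0)
    -> return 1
  -> return 2
-> return 4

Final answer: 4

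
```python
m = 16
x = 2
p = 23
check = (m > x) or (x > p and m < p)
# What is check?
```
Trace:
  m=16
  m=16, x=2
  m=16, x=2, p=23
  m=16, x=2, p=23, check=True

Final answer: True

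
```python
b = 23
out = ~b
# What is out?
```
Trace:
  b=23
  b=23, out=-24

Final answer: -24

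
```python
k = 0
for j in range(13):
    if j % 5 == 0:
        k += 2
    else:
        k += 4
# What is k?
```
Trace:
  k=0
  k=2, j=0
  k=6, j=1
  k=10, j=2
  k=14, j=3
  k=18, j=4
  k=20, j=5
  k=24, j=6
  k=28, j=7
  k=32, j=8
  k=36, j=9
  k=38, j=10
  k=42, j=11
  k=46, j=12

Final answer: 46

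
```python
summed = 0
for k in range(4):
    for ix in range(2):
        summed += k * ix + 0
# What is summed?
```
Trace:
  summed=0
  summed=0, k=0, ix=0
  summed=0, k=0, ix=1
  summed=0, k=1, ix=0
  summed=1, k=1, ix=1
  summed=1, k=2, ix=0
  summed=3, k=2, ix=1
  summed=3, k=3, ix=0
  summed=6, k=3, ix=1

Final answer: 6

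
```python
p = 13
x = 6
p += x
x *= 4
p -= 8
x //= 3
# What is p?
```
Trace:
  p=13
  p=13, x=6
  p=19, x=6
  p=19, x=24
  p=11, x=24
  p=11, x=8

Final answer: 11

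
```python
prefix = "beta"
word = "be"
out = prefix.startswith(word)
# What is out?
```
Trace:
  prefix='beta'
  prefix='beta', word='be'
  prefix='beta', word='be', out=True

Final answer: True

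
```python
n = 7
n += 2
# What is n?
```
Trace:
  n=7
  n=9

Final answer: 9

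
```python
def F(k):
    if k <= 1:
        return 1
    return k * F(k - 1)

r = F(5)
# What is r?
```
Call trace:
F(k=5)
  F(k=4)
    F(k=3)
      F(k=2)
        F(k=1)
        -> return 1
      -> return 2
    -> return 6
  -> return 24
-> return 120

Final answer: 120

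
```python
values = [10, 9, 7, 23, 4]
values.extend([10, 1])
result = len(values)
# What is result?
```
Trace:
  values=[10, 9, 7, 23, 4]
  values=[10, 9, 7, 23, 4, 10, 1]
  values=[10, 9, 7, 23, 4, 10, 1], result=7

Final answer: 7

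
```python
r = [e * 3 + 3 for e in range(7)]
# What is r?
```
Trace:
  e=0
  e=1
  e=2
  e=3
  e=4
  e=5
  e=6
  r=[3, 6, 9, 12, 15, 18, 21]

Final answer: [3, 6, 9, 12, 15, 18, 21]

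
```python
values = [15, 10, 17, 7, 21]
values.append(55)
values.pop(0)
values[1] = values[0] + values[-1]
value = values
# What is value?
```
Trace:
  values=[15, 10, 17, 7, 21]
  values=[15, 10, 17, 7, 21, 55]
  values=[10, 17, 7, 21, 55]
  values=[10, 65, 7, 21, 55]
  values=[10, 65, 7, 21, 55], value=[10, 65, 7, 21, 55]

Final answer: [10, 65, 7, 21, 55]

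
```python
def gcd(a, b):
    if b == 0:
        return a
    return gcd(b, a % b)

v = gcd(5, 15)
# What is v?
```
Call trace:
gcd(a=5, b=15)
  gcd(a=15, b=5)
    gcd(a=5, b=0)
    -> return 5
  -> return 5
-> return 5

Final answer: 5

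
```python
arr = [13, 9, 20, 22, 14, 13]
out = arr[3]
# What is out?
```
Trace:
  arr=[13, 9, 20, 22, 14, 13]
  arr=[13, 9, 20, 22, 14, 13], out=22

Final answer: 22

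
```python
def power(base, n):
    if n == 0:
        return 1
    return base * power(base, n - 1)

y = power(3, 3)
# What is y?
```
Call trace:
power(base=3, n=3)
  power(base=3, n=2)
    power(base=3, n=1)
      power(base=3, n=0)
      -> return 1
    -> return 3
  -> return 9
-> return 27

Final answer: 27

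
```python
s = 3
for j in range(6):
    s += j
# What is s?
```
Trace:
  s=3
  s=3, j=0
  s=4, j=1
  s=6, j=2
  s=9, j=3
  s=13, j=4
  s=18, j=5

Final answer: 18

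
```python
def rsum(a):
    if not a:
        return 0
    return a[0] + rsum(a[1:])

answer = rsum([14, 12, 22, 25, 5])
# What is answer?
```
Call trace:
rsum(a=[14, 12, 22, 25, 5])
  rsum(a=[12, 22, 25, 5])
    rsum(a=[22, 25, 5])
      rsum(a=[25, 5])
        rsum(a=[5])
          rsum(a=[])
          -> return 0
        -> return 5
      -> return 30
    -> return 52
  -> return 64
-> return 78

Final answer: 78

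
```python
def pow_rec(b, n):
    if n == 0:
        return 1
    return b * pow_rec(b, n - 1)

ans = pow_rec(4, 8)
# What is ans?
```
Call trace:
pow_rec(b=4, n=8)
  pow_rec(b=4, n=7)
    pow_rec(b=4, n=6)
      pow_rec(b=4, n=5)
        pow_rec(b=4, n=4)
          pow_rec(b=4, n=3)
            pow_rec(b=4, n=2)
              pow_rec(b=4, n=1)
                pow_rec(b=4, n=0)
                -> return 1
              -> return 4
            -> return 16
          -> return 64
        -> return 256
      -> return 1024
    -> return 4096
  -> return 16384
-> return 65536

Final answer: 65536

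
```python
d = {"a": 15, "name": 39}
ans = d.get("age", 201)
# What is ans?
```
Trace:
  d={'a': 15, 'name': 39}
  d={'a': 15, 'name': 39}, ans=201

Final answer: 201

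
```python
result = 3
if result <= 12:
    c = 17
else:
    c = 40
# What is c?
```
Trace:
  result=3
  result=3, c=17

Final answer: 17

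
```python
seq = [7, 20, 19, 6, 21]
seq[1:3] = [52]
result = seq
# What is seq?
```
Trace:
  seq=[7, 20, 19, 6, 21]
  seq=[7, 52, 6, 21]
  seq=[7, 52, 6, 21], result=[7, 52, 6, 21]

Final answer: [7, 52, 6, 21]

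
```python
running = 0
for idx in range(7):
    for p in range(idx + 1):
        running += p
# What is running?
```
Trace:
  running=0
  running=0, idx=0, p=0
  running=0, idx=1, p=0
  running=1, idx=1, p=1
  running=1, idx=2, p=0
  running=2, idx=2, p=1
  running=4, idx=2, p=2
  running=4, idx=3, p=0
  running=5, idx=3, p=1
  running=7, idx=3, p=2
  running=10, idx=3, p=3
  running=10, idx=4, p=0
  running=11, idx=4, p=1
  running=13, idx=4, p=2
  running=16, idx=4, p=3
  running=20, idx=4, p=4
  running=20, idx=5, p=0
  running=21, idx=5, p=1
  running=23, idx=5, p=2
  running=26, idx=5, p=3
  running=30, idx=5, p=4
  running=35, idx=5, p=5
  running=35, idx=6, p=0
  running=36, idx=6, p=1
  running=38, idx=6, p=2
  running=41, idx=6, p=3
  running=45, idx=6, p=4
  running=50, idx=6, p=5
  running=56, idx=6, p=6

Final answer: 56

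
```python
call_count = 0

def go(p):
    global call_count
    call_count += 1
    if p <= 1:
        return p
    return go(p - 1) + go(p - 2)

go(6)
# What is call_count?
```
Call trace (a repeated sub-call is expanded the first time; later identical calls just restate its return value):
go(p=6)
  go(p=5)
    go(p=4)
      go(p=3)
        go(p=2)
          go(p=1)
          -> return 1
          go(p=0)
          -> return 0
        -> return 1
        go(p=1)
        -> return 1
      -> return 2
      go(p=2) -> return 1  (same call as traced above)
    -> return 3
    go(p=3) -> return 2  (same call as traced above)
  -> return 5
  go(p=4) -> return 3  (same call as traced above)
-> return 8

call_count is incremented once per call, so count the calls in each subtree. Let C(p) = number of calls made by go(p).
C(0) = C(1) = 1 (base case, no recursion); C(p) = 1 + C(p - 1) + C(p - 2) otherwise.
C(2) = 1 + C(1) + C(0) = 1 + 1 + 1 = 3
C(3) = 1 + C(2) + C(1) = 1 + 3 + 1 = 5
C(4) = 1 + C(3) + C(2) = 1 + 5 + 3 = 9
C(5) = 1 + C(4) + C(3) = 1 + 9 + 5 = 15
C(6) = 1 + C(5) + C(4) = 1 + 15 + 9 = 25
call_count = C(6) = 25

Final answer: 25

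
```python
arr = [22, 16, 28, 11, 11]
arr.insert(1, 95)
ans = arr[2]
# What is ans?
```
Trace:
  arr=[22, 16, 28, 11, 11]
  arr=[22, 95, 16, 28, 11, 11]
  arr=[22, 95, 16, 28, 11, 11], ans=16

Final answer: 16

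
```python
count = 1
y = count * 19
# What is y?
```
Trace:
  count=1
  count=1, y=19

Final answer: 19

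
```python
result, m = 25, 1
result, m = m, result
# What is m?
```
Trace:
  result=25, m=1
  result=1, m=25

Final answer: 25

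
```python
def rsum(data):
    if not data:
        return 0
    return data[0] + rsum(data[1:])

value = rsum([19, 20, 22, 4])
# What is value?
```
Call trace:
rsum(data=[19, 20, 22, 4])
  rsum(data=[20, 22, 4])
    rsum(data=[22, 4])
      rsum(data=[4])
        rsum(data=[])
        -> return 0
      -> return 4
    -> return 26
  -> return 46
-> return 65

Final answer: 65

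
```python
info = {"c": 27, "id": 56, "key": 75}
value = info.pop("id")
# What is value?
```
Trace:
  info={'c': 27, 'id': 56, 'key': 75}
  info={'c': 27, 'key': 75}, value=56

Final answer: 56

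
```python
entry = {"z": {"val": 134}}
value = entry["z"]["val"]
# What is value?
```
Trace:
  entry={'z': {'val': 134}}
  entry={'z': {'val': 134}}, value=134

Final answer: 134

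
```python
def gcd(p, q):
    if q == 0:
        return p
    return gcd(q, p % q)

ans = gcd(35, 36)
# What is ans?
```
Call trace:
gcd(p=35, q=36)
  gcd(p=36, q=35)
    gcd(p=35, q=1)
      gcd(p=1, q=0)
      -> return 1
    -> return 1
  -> return 1
-> return 1

Final answer: 1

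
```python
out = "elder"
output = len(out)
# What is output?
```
Trace:
  out='elder'
  out='elder', output=5

Final answer: 5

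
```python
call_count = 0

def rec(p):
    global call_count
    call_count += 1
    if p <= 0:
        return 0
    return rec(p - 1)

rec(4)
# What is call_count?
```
Call trace:
rec(p=4)
  rec(p=3)
    rec(p=2)
      rec(p=1)
        rec(p=0)
        -> return 0
      -> return 0
    -> return 0
  -> return 0
-> return 0

call_count is incremented once per call. rec is entered once for each p = 4, 3, 2, 1, 0 (the p <= 0 call returns without recursing), i.e. 4 + 1 calls.
call_count = 5

Final answer: 5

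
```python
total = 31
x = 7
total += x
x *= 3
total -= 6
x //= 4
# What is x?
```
Trace:
  total=31
  total=31, x=7
  total=38, x=7
  total=38, x=21
  total=32, x=21
  total=32, x=5

Final answer: 5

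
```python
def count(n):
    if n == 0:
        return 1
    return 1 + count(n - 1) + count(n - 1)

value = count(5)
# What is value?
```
Call trace (a repeated sub-call is expanded the first time; later identical calls just restate its return value):
count(n=5)
  count(n=4)
    count(n=3)
      count(n=2)
        count(n=1)
          count(n=0)
          -> return 1
          count(n=0)
          -> return 1
        -> return 3
        count(n=1) -> return 3  (same call as traced above)
      -> return 7
      count(n=2) -> return 7  (same call as traced above)
    -> return 15
    count(n=3) -> return 15  (same call as traced above)
  -> return 31
  count(n=4) -> return 31  (same call as traced above)
-> return 63

Final answer: 63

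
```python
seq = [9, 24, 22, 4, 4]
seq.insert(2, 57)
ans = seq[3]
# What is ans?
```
Trace:
  seq=[9, 24, 22, 4, 4]
  seq=[9, 24, 57, 22, 4, 4]
  seq=[9, 24, 57, 22, 4, 4], ans=22

Final answer: 22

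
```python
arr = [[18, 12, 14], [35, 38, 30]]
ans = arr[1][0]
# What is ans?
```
Trace:
  arr=[[18, 12, 14], [35, 38, 30]]
  arr=[[18, 12, 14], [35, 38, 30]], ans=35

Final answer: 35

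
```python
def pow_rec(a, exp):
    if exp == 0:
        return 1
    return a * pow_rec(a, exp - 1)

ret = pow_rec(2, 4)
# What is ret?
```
Call trace:
pow_rec(a=2, exp=4)
  pow_rec(a=2, exp=3)
    pow_rec(a=2, exp=2)
      pow_rec(a=2, exp=1)
        pow_rec(a=2, exp=0)
        -> return 1
      -> return 2
    -> return 4
  -> return 8
-> return 16

Final answer: 16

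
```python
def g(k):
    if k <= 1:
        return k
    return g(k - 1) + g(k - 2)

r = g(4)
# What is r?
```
Call trace (a repeated sub-call is expanded the first time; later identical calls just restate its return value):
g(k=4)
  g(k=3)
    g(k=2)
      g(k=1)
      -> return 1
      g(k=0)
      -> return 0
    -> return 1
    g(k=1)
    -> return 1
  -> return 2
  g(k=2) -> return 1  (same call as traced above)
-> return 3

Final answer: 3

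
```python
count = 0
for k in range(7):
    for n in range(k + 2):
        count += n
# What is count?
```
Trace:
  count=0
  count=0, k=0, n=0
  count=1, k=0, n=1
  count=1, k=1, n=0
  count=2, k=1, n=1
  count=4, k=1, n=2
  count=4, k=2, n=0
  count=5, k=2, n=1
  count=7, k=2, n=2
  count=10, k=2, n=3
  count=10, k=3, n=0
  count=11, k=3, n=1
  count=13, k=3, n=2
  count=16, k=3, n=3
  count=20, k=3, n=4
  count=20, k=4, n=0
  count=21, k=4, n=1
  count=23, k=4, n=2
  count=26, k=4, n=3
  count=30, k=4, n=4
  count=35, k=4, n=5
  count=35, k=5, n=0
  count=36, k=5, n=1
  count=38, k=5, n=2
  count=41, k=5, n=3
  count=45, k=5, n=4
  count=50, k=5, n=5
  count=56, k=5, n=6
  count=56, k=6, n=0
  count=57, k=6, n=1
  count=59, k=6, n=2
  count=62, k=6, n=3
  count=66, k=6, n=4
  count=71, k=6, n=5
  count=77, k=6, n=6
  count=84, k=6, n=7

Final answer: 84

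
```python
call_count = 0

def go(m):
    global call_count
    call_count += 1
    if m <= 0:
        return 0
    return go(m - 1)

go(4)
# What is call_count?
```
Call trace:
go(m=4)
  go(m=3)
    go(m=2)
      go(m=1)
        go(m=0)
        -> return 0
      -> return 0
    -> return 0
  -> return 0
-> return 0

call_count is incremented once per call. go is entered once for each m = 4, 3, 2, 1, 0 (the m <= 0 call returns without recursing), i.e. 4 + 1 calls.
call_count = 5

Final answer: 5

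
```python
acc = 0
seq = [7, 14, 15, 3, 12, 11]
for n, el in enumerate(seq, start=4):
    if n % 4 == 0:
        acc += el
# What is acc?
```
Trace:
  acc=0
  acc=7, n=4, el=7
  acc=7, n=5, el=14
  acc=7, n=6, el=15
  acc=7, n=7, el=3
  acc=19, n=8, el=12
  acc=19, n=9, el=11

Final answer: 19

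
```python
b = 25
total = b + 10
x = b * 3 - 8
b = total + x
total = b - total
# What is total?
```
Trace:
  b=25
  b=25, total=35
  b=25, total=35, x=67
  b=102, total=35, x=67
  b=102, total=67, x=67

Final answer: 67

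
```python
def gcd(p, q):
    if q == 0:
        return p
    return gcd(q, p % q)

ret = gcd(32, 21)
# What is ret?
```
Call trace:
gcd(p=32, q=21)
  gcd(p=21, q=11)
    gcd(p=11, q=10)
      gcd(p=10, q=1)
        gcd(p=1, q=0)
        -> return 1
      -> return 1
    -> return 1
  -> return 1
-> return 1

Final answer: 1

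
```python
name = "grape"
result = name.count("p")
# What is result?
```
Trace:
  name='grape'
  name='grape', result=1

Final answer: 1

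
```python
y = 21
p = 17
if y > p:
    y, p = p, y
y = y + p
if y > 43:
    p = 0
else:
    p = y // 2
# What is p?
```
Trace:
  y=21
  y=21, p=17
  y=17, p=21
  y=38, p=21
  y=38, p=19

Final answer: 19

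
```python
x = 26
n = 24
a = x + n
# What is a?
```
Trace:
  x=26
  x=26, n=24
  x=26, n=24, a=50

Final answer: 50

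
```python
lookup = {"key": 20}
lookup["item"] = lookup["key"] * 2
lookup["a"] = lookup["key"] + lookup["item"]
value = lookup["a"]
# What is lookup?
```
Trace:
  lookup={'key': 20}
  lookup={'key': 20, 'item': 40}
  lookup={'key': 20, 'item': 40, 'a': 60}
  lookup={'key': 20, 'item': 40, 'a': 60}, value=60

Final answer: {'key': 20, 'item': 40, 'a': 60}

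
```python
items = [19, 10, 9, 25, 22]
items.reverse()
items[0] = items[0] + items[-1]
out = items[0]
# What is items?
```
Trace:
  items=[19, 10, 9, 25, 22]
  items=[22, 25, 9, 10, 19]
  items=[41, 25, 9, 10, 19]
  items=[41, 25, 9, 10, 19], out=41

Final answer: [41, 25, 9, 10, 19]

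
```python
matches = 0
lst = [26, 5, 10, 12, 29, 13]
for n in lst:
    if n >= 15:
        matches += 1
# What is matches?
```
Trace:
  matches=0
  matches=1, n=26
  matches=1, n=5
  matches=1, n=10
  matches=1, n=12
  matches=2, n=29
  matches=2, n=13

Final answer: 2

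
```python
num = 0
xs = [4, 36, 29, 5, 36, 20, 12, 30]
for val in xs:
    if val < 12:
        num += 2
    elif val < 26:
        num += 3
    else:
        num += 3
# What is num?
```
Trace:
  num=0
  num=2, val=4
  num=5, val=36
  num=8, val=29
  num=10, val=5
  num=13, val=36
  num=16, val=20
  num=19, val=12
  num=22, val=30

Final answer: 22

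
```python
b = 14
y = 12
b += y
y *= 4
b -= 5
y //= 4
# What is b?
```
Trace:
  b=14
  b=14, y=12
  b=26, y=12
  b=26, y=48
  b=21, y=48
  b=21, y=12

Final answer: 21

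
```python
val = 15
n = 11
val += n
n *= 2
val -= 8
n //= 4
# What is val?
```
Trace:
  val=15
  val=15, n=11
  val=26, n=11
  val=26, n=22
  val=18, n=22
  val=18, n=5

Final answer: 18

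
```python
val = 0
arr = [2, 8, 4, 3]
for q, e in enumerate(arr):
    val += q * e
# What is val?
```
Trace:
  val=0
  val=0, q=0, e=2
  val=8, q=1, e=8
  val=16, q=2, e=4
  val=25, q=3, e=3

Final answer: 25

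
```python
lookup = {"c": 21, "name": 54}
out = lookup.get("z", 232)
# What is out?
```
Trace:
  lookup={'c': 21, 'name': 54}
  lookup={'c': 21, 'name': 54}, out=232

Final answer: 232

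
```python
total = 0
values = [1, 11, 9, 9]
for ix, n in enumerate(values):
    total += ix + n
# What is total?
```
Trace:
  total=0
  total=1, ix=0, n=1
  total=13, ix=1, n=11
  total=24, ix=2, n=9
  total=36, ix=3, n=9

Final answer: 36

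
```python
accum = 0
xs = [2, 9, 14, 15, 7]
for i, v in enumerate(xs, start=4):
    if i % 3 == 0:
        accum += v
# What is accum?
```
Trace:
  accum=0
  accum=0, i=4, v=2
  accum=0, i=5, v=9
  accum=14, i=6, v=14
  accum=14, i=7, v=15
  accum=14, i=8, v=7

Final answer: 14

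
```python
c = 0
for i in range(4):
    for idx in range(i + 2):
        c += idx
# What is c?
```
Trace:
  c=0
  c=0, i=0, idx=0
  c=1, i=0, idx=1
  c=1, i=1, idx=0
  c=2, i=1, idx=1
  c=4, i=1, idx=2
  c=4, i=2, idx=0
  c=5, i=2, idx=1
  c=7, i=2, idx=2
  c=10, i=2, idx=3
  c=10, i=3, idx=0
  c=11, i=3, idx=1
  c=13, i=3, idx=2
  c=16, i=3, idx=3
  c=20, i=3, idx=4

Final answer: 20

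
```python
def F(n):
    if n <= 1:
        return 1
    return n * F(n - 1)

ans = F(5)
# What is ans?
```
Call trace:
F(n=5)
  F(n=4)
    F(n=3)
      F(n=2)
        F(n=1)
        -> return 1
      -> return 2
    -> return 6
  -> return 24
-> return 120

Final answer: 120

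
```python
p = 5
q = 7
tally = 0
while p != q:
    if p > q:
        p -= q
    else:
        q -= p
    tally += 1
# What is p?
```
Trace:
  p=5
  p=5, q=7
  p=5, q=7, tally=0
  p=5, q=2, tally=1
  p=3, q=2, tally=2
  p=1, q=2, tally=3
  p=1, q=1, tally=4

Final answer: 1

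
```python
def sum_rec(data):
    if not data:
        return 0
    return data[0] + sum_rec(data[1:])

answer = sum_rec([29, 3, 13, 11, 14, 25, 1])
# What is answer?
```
Call trace:
sum_rec(data=[29, 3, 13, 11, 14, 25, 1])
  sum_rec(data=[3, 13, 11, 14, 25, 1])
    sum_rec(data=[13, 11, 14, 25, 1])
      sum_rec(data=[11, 14, 25, 1])
        sum_rec(data=[14, 25, 1])
          sum_rec(data=[25, 1])
            sum_rec(data=[1])
              sum_rec(data=[])
              -> return 0
            -> return 1
          -> return 26
        -> return 40
      -> return 51
    -> return 64
  -> return 67
-> return 96

Final answer: 96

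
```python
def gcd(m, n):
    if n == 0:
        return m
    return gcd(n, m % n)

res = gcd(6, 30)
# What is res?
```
Call trace:
gcd(m=6, n=30)
  gcd(m=30, n=6)
    gcd(m=6, n=0)
    -> return 6
  -> return 6
-> return 6

Final answer: 6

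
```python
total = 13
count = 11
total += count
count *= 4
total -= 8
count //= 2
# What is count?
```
Trace:
  total=13
  total=13, count=11
  total=24, count=11
  total=24, count=44
  total=16, count=44
  total=16, count=22

Final answer: 22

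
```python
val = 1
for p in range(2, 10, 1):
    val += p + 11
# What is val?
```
Trace:
  val=1
  val=14, p=2
  val=28, p=3
  val=43, p=4
  val=59, p=5
  val=76, p=6
  val=94, p=7
  val=113, p=8
  val=133, p=9

Final answer: 133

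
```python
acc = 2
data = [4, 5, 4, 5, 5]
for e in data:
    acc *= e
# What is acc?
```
Trace:
  acc=2
  acc=8, e=4
  acc=40, e=5
  acc=160, e=4
  acc=800, e=5
  acc=4000, e=5

Final answer: 4000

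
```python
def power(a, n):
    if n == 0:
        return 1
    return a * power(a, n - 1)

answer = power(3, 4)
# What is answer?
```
Call trace:
power(a=3, n=4)
  power(a=3, n=3)
    power(a=3, n=2)
      power(a=3, n=1)
        power(a=3, n=0)
        -> return 1
      -> return 3
    -> return 9
  -> return 27
-> return 81

Final answer: 81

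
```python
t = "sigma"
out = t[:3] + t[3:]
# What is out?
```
Trace:
  t='sigma'
  t='sigma', out='sigma'

Final answer: 'sigma'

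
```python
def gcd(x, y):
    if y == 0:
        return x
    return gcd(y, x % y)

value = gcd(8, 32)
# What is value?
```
Call trace:
gcd(x=8, y=32)
  gcd(x=32, y=8)
    gcd(x=8, y=0)
    -> return 8
  -> return 8
-> return 8

Final answer: 8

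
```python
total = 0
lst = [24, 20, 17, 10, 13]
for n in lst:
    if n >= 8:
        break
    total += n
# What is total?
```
Trace:
  total=0
  total=0, n=24

Final answer: 0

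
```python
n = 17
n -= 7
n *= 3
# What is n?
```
Trace:
  n=17
  n=10
  n=30

Final answer: 30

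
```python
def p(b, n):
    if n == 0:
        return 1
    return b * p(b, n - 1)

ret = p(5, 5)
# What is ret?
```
Call trace:
p(b=5, n=5)
  p(b=5, n=4)
    p(b=5, n=3)
      p(b=5, n=2)
        p(b=5, n=1)
          p(b=5, n=0)
          -> return 1
        -> return 5
      -> return 25
    -> return 125
  -> return 625
-> return 3125

Final answer: 3125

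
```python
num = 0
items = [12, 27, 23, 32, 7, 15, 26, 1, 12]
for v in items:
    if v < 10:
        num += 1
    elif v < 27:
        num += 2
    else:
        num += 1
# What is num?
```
Trace:
  num=0
  num=2, v=12
  num=3, v=27
  num=5, v=23
  num=6, v=32
  num=7, v=7
  num=9, v=15
  num=11, v=26
  num=12, v=1
  num=14, v=12

Final answer: 14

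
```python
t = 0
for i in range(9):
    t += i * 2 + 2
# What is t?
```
Trace:
  t=0
  t=2, i=0
  t=6, i=1
  t=12, i=2
  t=20, i=3
  t=30, i=4
  t=42, i=5
  t=56, i=6
  t=72, i=7
  t=90, i=8

Final answer: 90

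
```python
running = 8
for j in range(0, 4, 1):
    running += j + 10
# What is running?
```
Trace:
  running=8
  running=18, j=0
  running=29, j=1
  running=41, j=2
  running=54, j=3

Final answer: 54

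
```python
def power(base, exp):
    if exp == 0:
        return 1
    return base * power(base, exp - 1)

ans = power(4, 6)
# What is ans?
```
Call trace:
power(base=4, exp=6)
  power(base=4, exp=5)
    power(base=4, exp=4)
      power(base=4, exp=3)
        power(base=4, exp=2)
          power(base=4, exp=1)
            power(base=4, exp=0)
            -> return 1
          -> return 4
        -> return 16
      -> return 64
    -> return 256
  -> return 1024
-> return 4096

Final answer: 4096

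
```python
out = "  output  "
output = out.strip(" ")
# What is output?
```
Trace:
  out='  output  '
  out='  output  ', output='output'

Final answer: 'output'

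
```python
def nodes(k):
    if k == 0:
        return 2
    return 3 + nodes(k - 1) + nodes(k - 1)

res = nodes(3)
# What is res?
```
Call trace (a repeated sub-call is expanded the first time; later identical calls just restate its return value):
nodes(k=3)
  nodes(k=2)
    nodes(k=1)
      nodes(k=0)
      -> return 2
      nodes(k=0)
      -> return 2
    -> return 7
    nodes(k=1) -> return 7  (same call as traced above)
  -> return 17
  nodes(k=2) -> return 17  (same call as traced above)
-> return 37

Final answer: 37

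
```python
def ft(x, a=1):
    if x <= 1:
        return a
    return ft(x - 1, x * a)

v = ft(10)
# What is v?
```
Call trace:
ft(x=10, a=1)
  ft(x=9, a=10)
    ft(x=8, a=90)
      ft(x=7, a=720)
        ft(x=6, a=5040)
          ft(x=5, a=30240)
            ft(x=4, a=151200)
              ft(x=3, a=604800)
                ft(x=2, a=1814400)
                  ft(x=1, a=3628800)
                  -> return 3628800
                -> return 3628800
              -> return 3628800
            -> return 3628800
          -> return 3628800
        -> return 3628800
      -> return 3628800
    -> return 3628800
  -> return 3628800
-> return 3628800

Final answer: 3628800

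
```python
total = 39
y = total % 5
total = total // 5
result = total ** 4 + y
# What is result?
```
Trace:
  total=39
  total=39, y=4
  total=7, y=4
  total=7, y=4, result=2405

Final answer: 2405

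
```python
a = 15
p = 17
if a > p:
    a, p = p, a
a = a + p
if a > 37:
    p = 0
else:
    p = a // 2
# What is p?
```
Trace:
  a=15
  a=15, p=17
  a=15, p=17
  a=32, p=17
  a=32, p=16

Final answer: 16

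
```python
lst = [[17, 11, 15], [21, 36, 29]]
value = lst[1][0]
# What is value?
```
Trace:
  lst=[[17, 11, 15], [21, 36, 29]]
  lst=[[17, 11, 15], [21, 36, 29]], value=21

Final answer: 21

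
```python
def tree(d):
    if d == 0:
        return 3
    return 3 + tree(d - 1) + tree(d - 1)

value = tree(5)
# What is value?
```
Call trace (a repeated sub-call is expanded the first time; later identical calls just restate its return value):
tree(d=5)
  tree(d=4)
    tree(d=3)
      tree(d=2)
        tree(d=1)
          tree(d=0)
          -> return 3
          tree(d=0)
          -> return 3
        -> return 9
        tree(d=1) -> return 9  (same call as traced above)
      -> return 21
      tree(d=2) -> return 21  (same call as traced above)
    -> return 45
    tree(d=3) -> return 45  (same call as traced above)
  -> return 93
  tree(d=4) -> return 93  (same call as traced above)
-> return 189

Final answer: 189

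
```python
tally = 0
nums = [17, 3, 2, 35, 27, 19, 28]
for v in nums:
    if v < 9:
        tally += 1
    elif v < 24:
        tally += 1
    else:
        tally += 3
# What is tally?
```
Trace:
  tally=0
  tally=1, v=17
  tally=2, v=3
  tally=3, v=2
  tally=6, v=35
  tally=9, v=27
  tally=10, v=19
  tally=13, v=28

Final answer: 13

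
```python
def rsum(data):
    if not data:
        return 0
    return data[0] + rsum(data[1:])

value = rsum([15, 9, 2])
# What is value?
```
Call trace:
rsum(data=[15, 9, 2])
  rsum(data=[9, 2])
    rsum(data=[2])
      rsum(data=[])
      -> return 0
    -> return 2
  -> return 11
-> return 26

Final answer: 26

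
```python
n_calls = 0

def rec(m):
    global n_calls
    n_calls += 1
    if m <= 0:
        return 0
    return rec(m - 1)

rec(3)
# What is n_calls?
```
Call trace:
rec(m=3)
  rec(m=2)
    rec(m=1)
      rec(m=0)
      -> return 0
    -> return 0
  -> return 0
-> return 0

n_calls is incremented once per call. rec is entered once for each m = 3, 2, 1, 0 (the m <= 0 call returns without recursing), i.e. 3 + 1 calls.
n_calls = 4

Final answer: 4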